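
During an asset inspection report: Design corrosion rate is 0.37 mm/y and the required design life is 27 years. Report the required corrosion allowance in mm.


Corrosion allowance = CR × design life
CA = 0.37 * 27 = 9.99 mm

9.99 mm


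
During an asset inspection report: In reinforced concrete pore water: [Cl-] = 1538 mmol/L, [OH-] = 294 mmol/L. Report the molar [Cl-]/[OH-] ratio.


Threshold parameter = [Cl-] / [OH-] (molar basis; both in mmol/L, so units cancel)
Ratio = 1538 / 294 = 5.23

5.23


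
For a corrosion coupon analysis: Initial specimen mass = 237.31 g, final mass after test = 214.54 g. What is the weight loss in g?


Weight loss = initial − final
WL = 237.31 − 214.54 = 22.77 g

22.77 g


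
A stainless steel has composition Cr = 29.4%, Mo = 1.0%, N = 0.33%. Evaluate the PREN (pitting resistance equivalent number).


Apply the PREN formula: PREN = Cr + 3.3*Mo + 16*N
PREN = 29.4 + 3.3*1.0 + 16*0.33
PREN = 29.4 + 3.3 + 5.28 = 37.98

37.98


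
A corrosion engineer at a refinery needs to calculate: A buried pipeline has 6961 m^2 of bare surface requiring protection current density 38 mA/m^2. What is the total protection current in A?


I = area * current density, then convert mA → A (÷1000)
I = 6961 * 38 / 1000 = 264.52 A

264.52 A


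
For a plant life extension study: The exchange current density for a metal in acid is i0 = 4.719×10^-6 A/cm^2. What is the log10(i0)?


i0 = 4.719×10^-6 A/cm^2
log10(i0) = -5.326

-5.326


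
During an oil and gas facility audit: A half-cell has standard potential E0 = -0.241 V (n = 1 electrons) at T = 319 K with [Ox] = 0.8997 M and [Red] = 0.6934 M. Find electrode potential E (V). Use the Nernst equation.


Apply the Nernst equation: E = E0 + (RT/nF)*ln([Ox]/[Red])
Step 1: RT/nF = 8.314*319/(1*96485) = 0.02748786 V
Step 2: [Ox]/[Red] = 0.8997/0.6934 = 1.297519
Step 3: ln(1.297519) = 0.260454
Step 4: correction = 0.02748786 * 0.260454 = 0.0072 V
E = -0.241 + 0.0072 = -0.2338 V

-0.2338 V


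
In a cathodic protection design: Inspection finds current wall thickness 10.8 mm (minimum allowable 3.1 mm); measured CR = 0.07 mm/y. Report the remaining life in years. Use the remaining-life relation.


Apply the remaining-life relation: RL = (t_current − t_min) / CR
RL = (10.8 − 3.1) / 0.07 = 7.7 / 0.07 = 110.0 years

110.0 years


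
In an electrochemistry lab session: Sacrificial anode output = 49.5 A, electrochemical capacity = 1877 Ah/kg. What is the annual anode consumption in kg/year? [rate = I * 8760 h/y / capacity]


Annual consumption = current * hours per year / capacity
Rate = 49.5 * 8760 / 1877 = 231.0 kg/year

231.0 kg/year


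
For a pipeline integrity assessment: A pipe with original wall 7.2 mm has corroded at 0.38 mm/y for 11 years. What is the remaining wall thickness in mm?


Remaining wall = original − CR × time
t = 7.2 − 0.38*11 = 7.2 − 4.18 = 3.02 mm

3.02 mm


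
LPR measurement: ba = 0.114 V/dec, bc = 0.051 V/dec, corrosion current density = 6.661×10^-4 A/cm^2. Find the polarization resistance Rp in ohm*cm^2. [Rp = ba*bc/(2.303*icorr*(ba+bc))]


Apply the Stern-Geary equation: Rp = ba*bc / (2.303*icorr*(ba+bc))
ba*bc = 0.114*0.051 = 0.005814
ba+bc = 0.165; 2.303*icorr*(ba+bc) = 2.303*6.661×10^-4*0.165 = 2.5311467×10^-4
Rp = 0.005814 / 2.5311467×10^-4 = 23.0 ohm*cm^2

23.0 ohm*cm^2


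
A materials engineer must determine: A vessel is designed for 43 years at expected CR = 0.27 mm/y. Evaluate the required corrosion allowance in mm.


Corrosion allowance = CR × design life
CA = 0.27 * 43 = 11.61 mm

11.61 mm


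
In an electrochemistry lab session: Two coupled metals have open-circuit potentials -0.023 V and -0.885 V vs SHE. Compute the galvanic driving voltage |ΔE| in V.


Driving voltage is the absolute potential difference.
|ΔE| = |-0.023 − (-0.885)| = 0.862 V

0.862 V


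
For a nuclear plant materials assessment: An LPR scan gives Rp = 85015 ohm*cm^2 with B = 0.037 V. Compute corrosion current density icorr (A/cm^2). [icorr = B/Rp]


Apply the Stern-Geary relation: icorr = B / Rp
icorr = 0.037 / 85015 = 4.352×10^-7 A/cm^2

4.352×10^-7 A/cm^2


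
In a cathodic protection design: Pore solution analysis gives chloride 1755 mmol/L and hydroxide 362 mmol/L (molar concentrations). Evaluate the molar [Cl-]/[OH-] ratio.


Threshold parameter = [Cl-] / [OH-] (molar basis; both in mmol/L, so units cancel)
Ratio = 1755 / 362 = 4.85

4.85


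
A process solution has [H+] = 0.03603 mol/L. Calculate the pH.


pH = −log10[H+]
pH = −log10(0.03603) = 1.44

1.44


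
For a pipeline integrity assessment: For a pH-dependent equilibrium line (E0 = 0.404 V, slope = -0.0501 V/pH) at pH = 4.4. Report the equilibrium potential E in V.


Apply the Pourbaix line equation: E = E0 + slope*pH
E = 0.404 + (-0.0501)*4.4 = 0.404 + (-0.22044) = 0.18356 V
Rounded to 4 decimal places: E = 0.1836 V

0.1836 V


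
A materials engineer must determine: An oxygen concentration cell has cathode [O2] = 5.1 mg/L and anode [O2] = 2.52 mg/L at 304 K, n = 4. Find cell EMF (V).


Apply the Nernst concentration-cell relation: E = (RT/nF)*ln(C_cathode/C_anode)
RT/nF = 8.314*304/(4*96485) = 0.00654883 V
ln(5.1/2.52) = 0.70498
E = 0.00654883 * 0.70498 = 0.00462 V

0.00462 V


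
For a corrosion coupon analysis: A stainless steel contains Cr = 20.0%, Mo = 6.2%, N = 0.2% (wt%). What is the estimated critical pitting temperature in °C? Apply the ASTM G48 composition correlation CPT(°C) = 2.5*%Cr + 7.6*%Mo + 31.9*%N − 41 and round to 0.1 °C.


Apply the ASTM G48 empirical CPT estimate: CPT(°C) = 2.5*%Cr + 7.6*%Mo + 31.9*%N − 41
2.5*20.0 = 50; 7.6*6.2 = 47.12; 31.9*0.2 = 6.38
CPT = 50 + 47.12 + 6.38 − 41 = 62.5 °C
Rounded to 0.1 °C: CPT ≈ 62.5 °C

62.5 °C


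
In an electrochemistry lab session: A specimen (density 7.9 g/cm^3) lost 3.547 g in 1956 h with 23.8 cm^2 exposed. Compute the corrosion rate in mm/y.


Apply the mm/y weight-loss relation: CR = 87600 * W / (D * A * T)
Numerator: 87600 * 3.547 = 310717.2
Denominator: 7.9 * 23.8 * 1956 = 367767.12
CR = 310717.2 / 367767.12 = 0.84487 mm/y

0.84487 mm/y


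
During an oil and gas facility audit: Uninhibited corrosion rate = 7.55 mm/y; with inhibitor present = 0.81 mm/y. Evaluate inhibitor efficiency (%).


Apply the inhibitor-efficiency definition: IE = (CR_blank − CR_inh)/CR_blank × 100
IE = (7.55 − 0.81) / 7.55 × 100
IE = 6.74 / 7.55 × 100 = 89.3 %

89.3 %


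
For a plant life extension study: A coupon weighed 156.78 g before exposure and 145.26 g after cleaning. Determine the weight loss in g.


Weight loss = initial − final
WL = 156.78 − 145.26 = 11.52 g

11.52 g


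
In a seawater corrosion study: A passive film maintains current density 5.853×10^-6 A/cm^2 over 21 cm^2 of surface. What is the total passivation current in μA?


I = i_pass * A, then convert A → μA (×10^6)
I = 5.853×10^-6 * 21 * 10^6 = 122.91 μA

122.91 μA


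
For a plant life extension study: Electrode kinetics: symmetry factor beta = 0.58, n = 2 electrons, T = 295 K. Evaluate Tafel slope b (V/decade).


Apply the Tafel slope relation: b = 2.303*R*T/(beta*n*F)
Numerator: 2.303 * 8.314 * 295 = 5648.41
Denominator: 0.58 * 2 * 96485 = 111922.6
b = 5648.41 / 111922.6 = 0.0505 V/decade

0.0505 V/decade


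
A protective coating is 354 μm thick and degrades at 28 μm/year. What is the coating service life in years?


Service life = thickness / degradation rate
Life = 354 / 28 = 12.6 years

12.6 years


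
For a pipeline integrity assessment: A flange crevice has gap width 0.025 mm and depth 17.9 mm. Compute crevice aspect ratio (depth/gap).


Aspect ratio = depth / gap
Ratio = 17.9 / 0.025 = 716.0

716.0


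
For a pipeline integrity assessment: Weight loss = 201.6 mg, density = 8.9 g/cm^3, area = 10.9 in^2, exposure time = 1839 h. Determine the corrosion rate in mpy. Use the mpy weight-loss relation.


Apply the mpy weight-loss relation: CR = 534 * W / (D * A * T)
Numerator: 534 * 201.6 = 107654.4
Denominator: 8.9 * 10.9 * 1839 = 178401.39
CR = 107654.4 / 178401.39 = 0.603 mpy

0.603 mpy


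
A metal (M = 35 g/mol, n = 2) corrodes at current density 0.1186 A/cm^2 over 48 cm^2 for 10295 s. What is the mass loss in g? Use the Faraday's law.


Apply Faraday's law: m = i*A*t*M / (n*F)
Total charge passed Q = i*A*t = 0.1186*48*10295 = 58607.376 C
m = Q*M/(n*F) = 58607.376*35/(2*96485) = 10.62993 g

10.62993 g


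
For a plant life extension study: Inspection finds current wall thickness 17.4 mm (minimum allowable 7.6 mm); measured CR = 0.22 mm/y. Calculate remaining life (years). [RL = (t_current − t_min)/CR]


Apply the remaining-life relation: RL = (t_current − t_min) / CR
RL = (17.4 − 7.6) / 0.22 = 9.8 / 0.22 = 44.5 years

44.5 years


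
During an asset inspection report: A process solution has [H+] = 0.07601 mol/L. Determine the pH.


pH = −log10[H+]
pH = −log10(0.07601) = 1.12

1.12


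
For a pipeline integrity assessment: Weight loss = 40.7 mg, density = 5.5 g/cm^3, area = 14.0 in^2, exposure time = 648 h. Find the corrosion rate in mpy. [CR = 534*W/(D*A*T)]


Apply the mpy weight-loss relation: CR = 534 * W / (D * A * T)
Numerator: 534 * 40.7 = 21733.8
Denominator: 5.5 * 14.0 * 648 = 49896.0
CR = 21733.8 / 49896.0 = 0.436 mpy

0.436 mpy


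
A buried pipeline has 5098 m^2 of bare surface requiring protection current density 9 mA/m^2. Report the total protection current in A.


I = area * current density, then convert mA → A (÷1000)
I = 5098 * 9 / 1000 = 45.88 A

45.88 A


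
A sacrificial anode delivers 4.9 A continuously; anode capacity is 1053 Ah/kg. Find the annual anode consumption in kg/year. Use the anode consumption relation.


Annual consumption = current * hours per year / capacity
Rate = 4.9 * 8760 / 1053 = 40.8 kg/year

40.8 kg/year


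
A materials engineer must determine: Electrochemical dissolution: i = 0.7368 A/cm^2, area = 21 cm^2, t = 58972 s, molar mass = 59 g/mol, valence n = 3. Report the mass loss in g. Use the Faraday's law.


Apply Faraday's law: m = i*A*t*M / (n*F)
Total charge passed Q = i*A*t = 0.7368*21*58972 = 912461.9616 C
m = Q*M/(n*F) = 912461.9616*59/(3*96485) = 185.988 g

185.988 g


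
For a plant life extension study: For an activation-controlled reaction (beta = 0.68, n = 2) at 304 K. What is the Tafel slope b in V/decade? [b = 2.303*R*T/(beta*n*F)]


Apply the Tafel slope relation: b = 2.303*R*T/(beta*n*F)
Numerator: 2.303 * 8.314 * 304 = 5820.73
Denominator: 0.68 * 2 * 96485 = 131219.6
b = 5820.73 / 131219.6 = 0.0444 V/decade

0.0444 V/decade


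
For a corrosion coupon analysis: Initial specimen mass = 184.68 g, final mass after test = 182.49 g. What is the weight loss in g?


Weight loss = initial − final
WL = 184.68 − 182.49 = 2.19 g

2.19 g


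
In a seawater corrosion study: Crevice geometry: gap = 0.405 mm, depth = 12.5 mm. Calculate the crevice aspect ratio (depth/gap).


Aspect ratio = depth / gap
Ratio = 12.5 / 0.405 = 30.9

30.9


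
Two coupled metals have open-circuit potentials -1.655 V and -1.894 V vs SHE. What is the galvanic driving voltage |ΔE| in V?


Driving voltage is the absolute potential difference.
|ΔE| = |-1.655 − (-1.894)| = 0.239 V

0.239 V


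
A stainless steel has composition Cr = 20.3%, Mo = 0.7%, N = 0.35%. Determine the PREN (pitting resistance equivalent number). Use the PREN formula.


Apply the PREN formula: PREN = Cr + 3.3*Mo + 16*N
PREN = 20.3 + 3.3*0.7 + 16*0.35
PREN = 20.3 + 2.31 + 5.6 = 28.21

28.21


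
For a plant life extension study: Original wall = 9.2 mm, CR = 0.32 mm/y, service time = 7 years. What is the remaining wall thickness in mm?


Remaining wall = original − CR × time
t = 9.2 − 0.32*7 = 9.2 − 2.24 = 6.96 mm

6.96 mm


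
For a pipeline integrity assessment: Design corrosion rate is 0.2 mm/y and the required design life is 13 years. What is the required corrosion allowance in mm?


Corrosion allowance = CR × design life
CA = 0.2 * 13 = 2.6 mm

2.6 mm


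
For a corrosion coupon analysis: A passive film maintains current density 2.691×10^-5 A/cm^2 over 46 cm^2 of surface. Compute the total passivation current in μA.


I = i_pass * A, then convert A → μA (×10^6)
I = 2.691×10^-5 * 46 * 10^6 = 1237.86 μA

1237.86 μA


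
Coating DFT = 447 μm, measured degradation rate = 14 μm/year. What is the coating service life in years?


Service life = thickness / degradation rate
Life = 447 / 14 = 31.9 years

31.9 years


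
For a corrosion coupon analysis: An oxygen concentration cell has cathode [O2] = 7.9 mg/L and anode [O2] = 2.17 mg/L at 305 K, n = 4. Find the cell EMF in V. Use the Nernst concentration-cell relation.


Apply the Nernst concentration-cell relation: E = (RT/nF)*ln(C_cathode/C_anode)
RT/nF = 8.314*305/(4*96485) = 0.00657037 V
ln(7.9/2.17) = 1.29214
E = 0.00657037 * 1.29214 = 0.00849 V

0.00849 V


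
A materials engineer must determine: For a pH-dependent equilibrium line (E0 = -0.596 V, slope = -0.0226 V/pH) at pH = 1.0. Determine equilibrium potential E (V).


Apply the Pourbaix line equation: E = E0 + slope*pH
E = -0.596 + (-0.0226)*1.0 = -0.596 + (-0.0226) = -0.6186 V
Rounded to 4 decimal places: E = -0.6186 V

-0.6186 V


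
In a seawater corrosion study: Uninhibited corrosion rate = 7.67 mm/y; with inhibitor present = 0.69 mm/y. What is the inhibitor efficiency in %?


Apply the inhibitor-efficiency definition: IE = (CR_blank − CR_inh)/CR_blank × 100
IE = (7.67 − 0.69) / 7.67 × 100
IE = 6.98 / 7.67 × 100 = 91.0 %

91.0 %


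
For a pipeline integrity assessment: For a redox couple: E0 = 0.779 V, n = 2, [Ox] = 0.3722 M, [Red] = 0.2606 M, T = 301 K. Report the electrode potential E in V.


Apply the Nernst equation: E = E0 + (RT/nF)*ln([Ox]/[Red])
Step 1: RT/nF = 8.314*301/(2*96485) = 0.01296841 V
Step 2: [Ox]/[Red] = 0.3722/0.2606 = 1.428243
Step 3: ln(1.428243) = 0.356445
Step 4: correction = 0.01296841 * 0.356445 = 0.0046 V
E = 0.779 + 0.0046 = 0.7836 V

0.7836 V


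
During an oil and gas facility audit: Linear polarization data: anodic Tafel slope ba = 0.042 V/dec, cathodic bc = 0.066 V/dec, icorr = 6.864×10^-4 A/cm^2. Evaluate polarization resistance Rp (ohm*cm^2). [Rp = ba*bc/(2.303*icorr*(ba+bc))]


Apply the Stern-Geary equation: Rp = ba*bc / (2.303*icorr*(ba+bc))
ba*bc = 0.042*0.066 = 0.002772
ba+bc = 0.108; 2.303*icorr*(ba+bc) = 2.303*6.864×10^-4*0.108 = 1.7072415×10^-4
Rp = 0.002772 / 1.7072415×10^-4 = 16.2 ohm*cm^2

16.2 ohm*cm^2


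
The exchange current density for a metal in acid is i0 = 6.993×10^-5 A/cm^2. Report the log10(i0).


i0 = 6.993×10^-5 A/cm^2
log10(i0) = -4.155

-4.155


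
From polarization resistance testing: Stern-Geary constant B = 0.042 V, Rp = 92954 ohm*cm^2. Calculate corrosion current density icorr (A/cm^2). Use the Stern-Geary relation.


Apply the Stern-Geary relation: icorr = B / Rp
icorr = 0.042 / 92954 = 4.518×10^-7 A/cm^2

4.518×10^-7 A/cm^2


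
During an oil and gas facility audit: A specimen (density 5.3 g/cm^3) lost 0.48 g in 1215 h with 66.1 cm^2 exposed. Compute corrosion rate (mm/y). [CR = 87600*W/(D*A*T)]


Apply the mm/y weight-loss relation: CR = 87600 * W / (D * A * T)
Numerator: 87600 * 0.48 = 42048.0
Denominator: 5.3 * 66.1 * 1215 = 425650.95
CR = 42048.0 / 425650.95 = 0.0988 mm/y

0.0988 mm/y


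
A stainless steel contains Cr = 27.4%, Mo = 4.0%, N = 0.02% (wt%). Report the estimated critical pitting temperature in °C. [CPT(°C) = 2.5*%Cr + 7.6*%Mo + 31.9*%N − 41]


Apply the ASTM G48 empirical CPT estimate: CPT(°C) = 2.5*%Cr + 7.6*%Mo + 31.9*%N − 41
2.5*27.4 = 68.5; 7.6*4.0 = 30.4; 31.9*0.02 = 0.638
CPT = 68.5 + 30.4 + 0.638 − 41 = 58.538 °C
Rounded to 0.1 °C: CPT ≈ 58.5 °C

58.5 °C


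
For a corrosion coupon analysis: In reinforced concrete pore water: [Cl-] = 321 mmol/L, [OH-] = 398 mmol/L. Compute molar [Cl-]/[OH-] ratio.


Threshold parameter = [Cl-] / [OH-] (molar basis; both in mmol/L, so units cancel)
Ratio = 321 / 398 = 0.81

0.81


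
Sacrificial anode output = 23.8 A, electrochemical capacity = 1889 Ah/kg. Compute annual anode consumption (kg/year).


Annual consumption = current * hours per year / capacity
Rate = 23.8 * 8760 / 1889 = 110.4 kg/year

110.4 kg/year


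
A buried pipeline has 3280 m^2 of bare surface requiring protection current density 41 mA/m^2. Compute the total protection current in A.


I = area * current density, then convert mA → A (÷1000)
I = 3280 * 41 / 1000 = 134.48 A

134.48 A


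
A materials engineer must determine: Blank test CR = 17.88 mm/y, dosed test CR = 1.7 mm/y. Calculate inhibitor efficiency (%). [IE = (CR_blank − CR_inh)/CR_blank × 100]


Apply the inhibitor-efficiency definition: IE = (CR_blank − CR_inh)/CR_blank × 100
IE = (17.88 − 1.7) / 17.88 × 100
IE = 16.18 / 17.88 × 100 = 90.5 %

90.5 %


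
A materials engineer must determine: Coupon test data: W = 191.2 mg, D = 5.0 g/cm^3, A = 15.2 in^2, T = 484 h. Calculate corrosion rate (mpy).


Apply the mpy weight-loss relation: CR = 534 * W / (D * A * T)
Numerator: 534 * 191.2 = 102100.8
Denominator: 5.0 * 15.2 * 484 = 36784.0
CR = 102100.8 / 36784.0 = 2.77569 mpy

2.77569 mpy


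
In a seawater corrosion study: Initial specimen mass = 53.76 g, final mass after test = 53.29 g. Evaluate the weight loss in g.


Weight loss = initial − final
WL = 53.76 − 53.29 = 0.47 g

0.47 g


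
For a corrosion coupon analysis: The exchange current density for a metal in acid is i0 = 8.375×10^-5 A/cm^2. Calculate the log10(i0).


i0 = 8.375×10^-5 A/cm^2
log10(i0) = -4.077

-4.077


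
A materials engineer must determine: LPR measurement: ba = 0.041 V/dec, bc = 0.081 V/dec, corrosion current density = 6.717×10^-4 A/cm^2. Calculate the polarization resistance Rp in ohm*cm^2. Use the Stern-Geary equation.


Apply the Stern-Geary equation: Rp = ba*bc / (2.303*icorr*(ba+bc))
ba*bc = 0.041*0.081 = 0.003321
ba+bc = 0.122; 2.303*icorr*(ba+bc) = 2.303*6.717×10^-4*0.122 = 1.8872486×10^-4
Rp = 0.003321 / 1.8872486×10^-4 = 17.6 ohm*cm^2

17.6 ohm*cm^2


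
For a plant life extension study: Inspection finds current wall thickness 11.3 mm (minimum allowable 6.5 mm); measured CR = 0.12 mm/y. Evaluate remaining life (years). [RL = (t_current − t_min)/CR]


Apply the remaining-life relation: RL = (t_current − t_min) / CR
RL = (11.3 − 6.5) / 0.12 = 4.8 / 0.12 = 40.0 years

40.0 years


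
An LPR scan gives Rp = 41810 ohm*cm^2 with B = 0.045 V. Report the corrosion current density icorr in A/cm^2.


Apply the Stern-Geary relation: icorr = B / Rp
icorr = 0.045 / 41810 = 1.076×10^-6 A/cm^2

1.076×10^-6 A/cm^2


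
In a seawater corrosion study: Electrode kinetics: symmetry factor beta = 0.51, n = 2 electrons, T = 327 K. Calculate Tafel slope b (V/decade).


Apply the Tafel slope relation: b = 2.303*R*T/(beta*n*F)
Numerator: 2.303 * 8.314 * 327 = 6261.12
Denominator: 0.51 * 2 * 96485 = 98414.7
b = 6261.12 / 98414.7 = 0.0636 V/decade

0.0636 V/decade


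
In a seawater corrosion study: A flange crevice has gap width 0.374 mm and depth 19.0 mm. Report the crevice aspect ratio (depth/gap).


Aspect ratio = depth / gap
Ratio = 19.0 / 0.374 = 50.8

50.8


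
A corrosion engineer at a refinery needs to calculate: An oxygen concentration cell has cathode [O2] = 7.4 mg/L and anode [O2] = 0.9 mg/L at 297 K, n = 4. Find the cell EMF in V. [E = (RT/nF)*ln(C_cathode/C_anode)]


Apply the Nernst concentration-cell relation: E = (RT/nF)*ln(C_cathode/C_anode)
RT/nF = 8.314*297/(4*96485) = 0.00639804 V
ln(7.4/0.9) = 2.10684
E = 0.00639804 * 2.10684 = 0.01348 V

0.01348 V


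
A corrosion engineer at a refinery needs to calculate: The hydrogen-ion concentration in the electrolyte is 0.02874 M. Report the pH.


pH = −log10[H+]
pH = −log10(0.02874) = 1.54

1.54


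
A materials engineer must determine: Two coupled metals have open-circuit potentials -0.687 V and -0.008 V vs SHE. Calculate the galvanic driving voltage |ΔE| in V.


Driving voltage is the absolute potential difference.
|ΔE| = |-0.687 − (-0.008)| = 0.679 V

0.679 V


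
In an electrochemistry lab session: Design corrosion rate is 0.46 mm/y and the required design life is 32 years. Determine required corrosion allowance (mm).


Corrosion allowance = CR × design life
CA = 0.46 * 32 = 14.72 mm

14.72 mm


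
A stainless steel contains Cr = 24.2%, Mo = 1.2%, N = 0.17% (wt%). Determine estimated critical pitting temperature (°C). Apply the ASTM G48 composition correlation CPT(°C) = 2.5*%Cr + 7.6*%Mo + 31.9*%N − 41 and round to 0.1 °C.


Apply the ASTM G48 empirical CPT estimate: CPT(°C) = 2.5*%Cr + 7.6*%Mo + 31.9*%N − 41
2.5*24.2 = 60.5; 7.6*1.2 = 9.12; 31.9*0.17 = 5.423
CPT = 60.5 + 9.12 + 5.423 − 41 = 34.043 °C
Rounded to 0.1 °C: CPT ≈ 34.0 °C

34.0 °C


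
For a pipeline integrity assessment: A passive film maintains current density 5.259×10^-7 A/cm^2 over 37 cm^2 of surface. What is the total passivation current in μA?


I = i_pass * A, then convert A → μA (×10^6)
I = 5.259×10^-7 * 37 * 10^6 = 19.46 μA

19.46 μA


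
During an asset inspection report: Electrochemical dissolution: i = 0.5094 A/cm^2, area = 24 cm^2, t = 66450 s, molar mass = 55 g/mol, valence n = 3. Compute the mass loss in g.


Apply Faraday's law: m = i*A*t*M / (n*F)
Total charge passed Q = i*A*t = 0.5094*24*66450 = 812391.12 C
m = Q*M/(n*F) = 812391.12*55/(3*96485) = 154.3643 g

154.3643 g


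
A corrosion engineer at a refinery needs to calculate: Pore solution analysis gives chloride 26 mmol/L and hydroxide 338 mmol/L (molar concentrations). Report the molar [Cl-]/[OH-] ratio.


Threshold parameter = [Cl-] / [OH-] (molar basis; both in mmol/L, so units cancel)
Ratio = 26 / 338 = 0.08

0.08


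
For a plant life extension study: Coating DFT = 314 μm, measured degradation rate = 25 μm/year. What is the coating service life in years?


Service life = thickness / degradation rate
Life = 314 / 25 = 12.6 years

12.6 years


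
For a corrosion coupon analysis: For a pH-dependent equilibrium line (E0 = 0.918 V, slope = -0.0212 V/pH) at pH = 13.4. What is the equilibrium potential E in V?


Apply the Pourbaix line equation: E = E0 + slope*pH
E = 0.918 + (-0.0212)*13.4 = 0.918 + (-0.28408) = 0.63392 V
Rounded to 4 decimal places: E = 0.6339 V

0.6339 V


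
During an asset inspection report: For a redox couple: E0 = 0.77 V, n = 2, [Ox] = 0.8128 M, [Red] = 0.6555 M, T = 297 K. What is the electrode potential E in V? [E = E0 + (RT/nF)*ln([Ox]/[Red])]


Apply the Nernst equation: E = E0 + (RT/nF)*ln([Ox]/[Red])
Step 1: RT/nF = 8.314*297/(2*96485) = 0.01279607 V
Step 2: [Ox]/[Red] = 0.8128/0.6555 = 1.239969
Step 3: ln(1.239969) = 0.215086
Step 4: correction = 0.01279607 * 0.215086 = 0.003 V
E = 0.77 + 0.003 = 0.773 V

0.773 V


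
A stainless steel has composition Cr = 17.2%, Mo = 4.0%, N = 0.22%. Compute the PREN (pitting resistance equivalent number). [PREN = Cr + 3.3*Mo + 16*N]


Apply the PREN formula: PREN = Cr + 3.3*Mo + 16*N
PREN = 17.2 + 3.3*4.0 + 16*0.22
PREN = 17.2 + 13.2 + 3.52 = 33.92

33.92


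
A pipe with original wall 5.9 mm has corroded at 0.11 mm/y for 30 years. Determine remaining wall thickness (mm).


Remaining wall = original − CR × time
t = 5.9 − 0.11*30 = 5.9 − 3.3 = 2.6 mm

2.6 mm


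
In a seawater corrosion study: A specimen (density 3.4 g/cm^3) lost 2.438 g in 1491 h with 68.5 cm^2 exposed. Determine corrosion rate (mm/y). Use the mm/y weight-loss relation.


Apply the mm/y weight-loss relation: CR = 87600 * W / (D * A * T)
Numerator: 87600 * 2.438 = 213568.8
Denominator: 3.4 * 68.5 * 1491 = 347253.9
CR = 213568.8 / 347253.9 = 0.615022 mm/y

0.615022 mm/y


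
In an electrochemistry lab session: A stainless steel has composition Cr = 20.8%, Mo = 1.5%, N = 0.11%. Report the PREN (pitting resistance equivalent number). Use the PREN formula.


Apply the PREN formula: PREN = Cr + 3.3*Mo + 16*N
PREN = 20.8 + 3.3*1.5 + 16*0.11
PREN = 20.8 + 4.95 + 1.76 = 27.51

27.51


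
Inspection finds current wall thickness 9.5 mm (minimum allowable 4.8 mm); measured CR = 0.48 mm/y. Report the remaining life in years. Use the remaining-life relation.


Apply the remaining-life relation: RL = (t_current − t_min) / CR
RL = (9.5 − 4.8) / 0.48 = 4.7 / 0.48 = 9.8 years

9.8 years


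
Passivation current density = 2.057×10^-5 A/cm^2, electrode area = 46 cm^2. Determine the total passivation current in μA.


I = i_pass * A, then convert A → μA (×10^6)
I = 2.057×10^-5 * 46 * 10^6 = 946.22 μA

946.22 μA


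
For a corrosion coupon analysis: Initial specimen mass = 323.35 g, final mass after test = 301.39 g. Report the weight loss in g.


Weight loss = initial − final
WL = 323.35 − 301.39 = 21.96 g

21.96 g


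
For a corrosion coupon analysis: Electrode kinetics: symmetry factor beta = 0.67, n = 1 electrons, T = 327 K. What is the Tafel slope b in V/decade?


Apply the Tafel slope relation: b = 2.303*R*T/(beta*n*F)
Numerator: 2.303 * 8.314 * 327 = 6261.12
Denominator: 0.67 * 1 * 96485 = 64644.95
b = 6261.12 / 64644.95 = 0.097 V/decade

0.097 V/decade


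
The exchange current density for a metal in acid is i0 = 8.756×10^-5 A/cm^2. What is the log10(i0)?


i0 = 8.756×10^-5 A/cm^2
log10(i0) = -4.058

-4.058


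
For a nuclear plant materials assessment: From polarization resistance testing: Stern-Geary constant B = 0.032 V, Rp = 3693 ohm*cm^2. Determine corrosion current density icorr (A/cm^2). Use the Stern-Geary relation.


Apply the Stern-Geary relation: icorr = B / Rp
icorr = 0.032 / 3693 = 8.665×10^-6 A/cm^2

8.665×10^-6 A/cm^2


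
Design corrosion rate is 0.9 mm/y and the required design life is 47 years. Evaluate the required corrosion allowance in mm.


Corrosion allowance = CR × design life
CA = 0.9 * 47 = 42.3 mm

42.3 mm


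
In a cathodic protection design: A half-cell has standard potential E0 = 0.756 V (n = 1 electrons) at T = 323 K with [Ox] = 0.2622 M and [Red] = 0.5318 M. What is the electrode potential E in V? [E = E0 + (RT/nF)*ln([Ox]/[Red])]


Apply the Nernst equation: E = E0 + (RT/nF)*ln([Ox]/[Red])
Step 1: RT/nF = 8.314*323/(1*96485) = 0.02783253 V
Step 2: [Ox]/[Red] = 0.2622/0.5318 = 0.493042
Step 3: ln(0.493042) = -0.707161
Step 4: correction = 0.02783253 * -0.707161 = -0.0197 V
E = 0.756 + -0.0197 = 0.7363 V

0.7363 V


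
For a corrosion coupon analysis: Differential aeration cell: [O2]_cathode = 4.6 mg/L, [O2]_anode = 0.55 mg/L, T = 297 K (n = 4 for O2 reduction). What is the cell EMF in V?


Apply the Nernst concentration-cell relation: E = (RT/nF)*ln(C_cathode/C_anode)
RT/nF = 8.314*297/(4*96485) = 0.00639804 V
ln(4.6/0.55) = 2.12389
E = 0.00639804 * 2.12389 = 0.01359 V

0.01359 V


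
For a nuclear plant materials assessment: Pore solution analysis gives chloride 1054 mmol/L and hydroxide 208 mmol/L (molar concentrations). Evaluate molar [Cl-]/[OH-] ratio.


Threshold parameter = [Cl-] / [OH-] (molar basis; both in mmol/L, so units cancel)
Ratio = 1054 / 208 = 5.07

5.07


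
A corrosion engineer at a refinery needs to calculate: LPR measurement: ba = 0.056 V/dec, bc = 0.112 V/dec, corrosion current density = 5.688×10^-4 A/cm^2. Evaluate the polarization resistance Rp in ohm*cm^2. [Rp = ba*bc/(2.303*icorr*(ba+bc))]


Apply the Stern-Geary equation: Rp = ba*bc / (2.303*icorr*(ba+bc))
ba*bc = 0.056*0.112 = 0.006272
ba+bc = 0.168; 2.303*icorr*(ba+bc) = 2.303*5.688×10^-4*0.168 = 2.20071×10^-4
Rp = 0.006272 / 2.20071×10^-4 = 28.5 ohm*cm^2

28.5 ohm*cm^2


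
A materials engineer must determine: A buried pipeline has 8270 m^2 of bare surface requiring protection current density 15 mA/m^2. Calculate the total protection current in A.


I = area * current density, then convert mA → A (÷1000)
I = 8270 * 15 / 1000 = 124.05 A

124.05 A


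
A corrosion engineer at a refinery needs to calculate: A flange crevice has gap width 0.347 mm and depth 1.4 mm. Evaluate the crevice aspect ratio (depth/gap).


Aspect ratio = depth / gap
Ratio = 1.4 / 0.347 = 4.0

4.0


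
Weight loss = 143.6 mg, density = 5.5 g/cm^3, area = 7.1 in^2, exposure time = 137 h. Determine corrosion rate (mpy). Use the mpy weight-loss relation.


Apply the mpy weight-loss relation: CR = 534 * W / (D * A * T)
Numerator: 534 * 143.6 = 76682.4
Denominator: 5.5 * 7.1 * 137 = 5349.85
CR = 76682.4 / 5349.85 = 14.334 mpy

14.334 mpy


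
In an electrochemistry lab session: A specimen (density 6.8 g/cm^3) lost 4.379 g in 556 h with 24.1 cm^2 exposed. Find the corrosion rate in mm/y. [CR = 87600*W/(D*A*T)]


Apply the mm/y weight-loss relation: CR = 87600 * W / (D * A * T)
Numerator: 87600 * 4.379 = 383600.4
Denominator: 6.8 * 24.1 * 556 = 91117.28
CR = 383600.4 / 91117.28 = 4.209963 mm/y

4.209963 mm/y


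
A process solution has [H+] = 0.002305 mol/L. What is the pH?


pH = −log10[H+]
pH = −log10(0.002305) = 2.64

2.64


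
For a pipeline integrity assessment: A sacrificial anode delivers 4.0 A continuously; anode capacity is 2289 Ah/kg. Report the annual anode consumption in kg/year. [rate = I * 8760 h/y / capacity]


Annual consumption = current * hours per year / capacity
Rate = 4.0 * 8760 / 2289 = 15.3 kg/year

15.3 kg/year


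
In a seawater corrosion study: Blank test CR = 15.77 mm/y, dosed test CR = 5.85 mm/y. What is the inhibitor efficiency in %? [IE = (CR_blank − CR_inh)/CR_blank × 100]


Apply the inhibitor-efficiency definition: IE = (CR_blank − CR_inh)/CR_blank × 100
IE = (15.77 − 5.85) / 15.77 × 100
IE = 9.92 / 15.77 × 100 = 62.9 %

62.9 %


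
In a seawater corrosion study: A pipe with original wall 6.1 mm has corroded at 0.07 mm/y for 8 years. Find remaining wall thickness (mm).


Remaining wall = original − CR × time
t = 6.1 − 0.07*8 = 6.1 − 0.56 = 5.54 mm

5.54 mm


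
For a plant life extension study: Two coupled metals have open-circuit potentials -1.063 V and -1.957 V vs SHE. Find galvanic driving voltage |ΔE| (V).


Driving voltage is the absolute potential difference.
|ΔE| = |-1.063 − (-1.957)| = 0.894 V

0.894 V


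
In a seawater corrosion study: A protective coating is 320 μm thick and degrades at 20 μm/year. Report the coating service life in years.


Service life = thickness / degradation rate
Life = 320 / 20 = 16.0 years

16.0 years


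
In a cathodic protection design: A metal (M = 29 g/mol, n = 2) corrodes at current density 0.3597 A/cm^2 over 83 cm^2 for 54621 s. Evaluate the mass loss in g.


Apply Faraday's law: m = i*A*t*M / (n*F)
Total charge passed Q = i*A*t = 0.3597*83*54621 = 1630715.4171 C
m = Q*M/(n*F) = 1630715.4171*29/(2*96485) = 245.06787 g

245.06787 g


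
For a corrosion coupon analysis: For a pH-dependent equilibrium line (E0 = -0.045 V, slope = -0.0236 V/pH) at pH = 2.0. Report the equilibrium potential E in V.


Apply the Pourbaix line equation: E = E0 + slope*pH
E = -0.045 + (-0.0236)*2.0 = -0.045 + (-0.0472) = -0.0922 V
Rounded to 4 decimal places: E = -0.0922 V

-0.0922 V


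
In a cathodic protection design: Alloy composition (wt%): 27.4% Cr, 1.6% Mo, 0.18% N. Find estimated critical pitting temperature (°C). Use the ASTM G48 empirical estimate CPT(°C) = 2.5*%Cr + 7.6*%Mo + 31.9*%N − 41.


Apply the ASTM G48 empirical CPT estimate: CPT(°C) = 2.5*%Cr + 7.6*%Mo + 31.9*%N − 41
2.5*27.4 = 68.5; 7.6*1.6 = 12.16; 31.9*0.18 = 5.742
CPT = 68.5 + 12.16 + 5.742 − 41 = 45.402 °C
Rounded to 0.1 °C: CPT ≈ 45.4 °C

45.4 °C


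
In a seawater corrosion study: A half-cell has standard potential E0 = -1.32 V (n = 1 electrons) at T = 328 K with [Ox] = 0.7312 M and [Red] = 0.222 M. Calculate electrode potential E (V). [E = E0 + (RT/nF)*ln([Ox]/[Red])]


Apply the Nernst equation: E = E0 + (RT/nF)*ln([Ox]/[Red])
Step 1: RT/nF = 8.314*328/(1*96485) = 0.02826338 V
Step 2: [Ox]/[Red] = 0.7312/0.222 = 3.293694
Step 3: ln(3.293694) = 1.19201
Step 4: correction = 0.02826338 * 1.19201 = 0.0337 V
E = -1.32 + 0.0337 = -1.2863 V

-1.2863 V


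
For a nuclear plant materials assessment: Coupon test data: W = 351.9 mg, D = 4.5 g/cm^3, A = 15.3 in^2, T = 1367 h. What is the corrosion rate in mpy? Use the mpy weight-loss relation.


Apply the mpy weight-loss relation: CR = 534 * W / (D * A * T)
Numerator: 534 * 351.9 = 187914.6
Denominator: 4.5 * 15.3 * 1367 = 94117.95
CR = 187914.6 / 94117.95 = 1.99659 mpy

1.99659 mpy


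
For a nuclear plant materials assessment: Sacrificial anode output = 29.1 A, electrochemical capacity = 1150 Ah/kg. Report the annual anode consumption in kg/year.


Annual consumption = current * hours per year / capacity
Rate = 29.1 * 8760 / 1150 = 221.7 kg/year

221.7 kg/year


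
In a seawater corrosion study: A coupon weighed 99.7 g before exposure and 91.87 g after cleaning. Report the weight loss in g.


Weight loss = initial − final
WL = 99.7 − 91.87 = 7.83 g

7.83 g


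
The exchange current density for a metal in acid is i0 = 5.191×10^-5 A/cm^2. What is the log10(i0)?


i0 = 5.191×10^-5 A/cm^2
log10(i0) = -4.285

-4.285


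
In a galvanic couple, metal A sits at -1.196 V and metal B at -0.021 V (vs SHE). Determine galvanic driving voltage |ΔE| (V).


Driving voltage is the absolute potential difference.
|ΔE| = |-1.196 − (-0.021)| = 1.175 V

1.175 V


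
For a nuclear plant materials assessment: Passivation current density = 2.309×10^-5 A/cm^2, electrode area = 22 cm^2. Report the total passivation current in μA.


I = i_pass * A, then convert A → μA (×10^6)
I = 2.309×10^-5 * 22 * 10^6 = 507.98 μA

507.98 μA


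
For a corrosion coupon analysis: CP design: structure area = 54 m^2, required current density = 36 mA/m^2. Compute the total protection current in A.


I = area * current density, then convert mA → A (÷1000)
I = 54 * 36 / 1000 = 1.94 A

1.94 A


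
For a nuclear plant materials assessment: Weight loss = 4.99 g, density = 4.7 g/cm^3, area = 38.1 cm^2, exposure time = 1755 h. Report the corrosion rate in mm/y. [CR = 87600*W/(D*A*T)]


Apply the mm/y weight-loss relation: CR = 87600 * W / (D * A * T)
Numerator: 87600 * 4.99 = 437124.0
Denominator: 4.7 * 38.1 * 1755 = 314267.85
CR = 437124.0 / 314267.85 = 1.39093 mm/y

1.39093 mm/y


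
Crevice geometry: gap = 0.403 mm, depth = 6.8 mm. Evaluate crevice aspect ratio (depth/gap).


Aspect ratio = depth / gap
Ratio = 6.8 / 0.403 = 16.9

16.9


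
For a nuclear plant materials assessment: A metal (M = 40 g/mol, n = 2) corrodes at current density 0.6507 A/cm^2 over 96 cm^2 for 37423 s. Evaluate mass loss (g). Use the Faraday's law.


Apply Faraday's law: m = i*A*t*M / (n*F)
Total charge passed Q = i*A*t = 0.6507*96*37423 = 2337710.0256 C
m = Q*M/(n*F) = 2337710.0256*40/(2*96485) = 484.57481 g

484.57481 g


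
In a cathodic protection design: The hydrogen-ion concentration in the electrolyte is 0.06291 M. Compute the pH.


pH = −log10[H+]
pH = −log10(0.06291) = 1.2

1.2


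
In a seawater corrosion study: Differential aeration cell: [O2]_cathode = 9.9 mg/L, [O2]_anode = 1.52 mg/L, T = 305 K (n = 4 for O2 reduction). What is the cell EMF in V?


Apply the Nernst concentration-cell relation: E = (RT/nF)*ln(C_cathode/C_anode)
RT/nF = 8.314*305/(4*96485) = 0.00657037 V
ln(9.9/1.52) = 1.87382
E = 0.00657037 * 1.87382 = 0.01231 V

0.01231 V


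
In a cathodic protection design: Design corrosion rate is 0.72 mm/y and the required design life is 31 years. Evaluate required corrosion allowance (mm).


Corrosion allowance = CR × design life
CA = 0.72 * 31 = 22.32 mm

22.32 mm


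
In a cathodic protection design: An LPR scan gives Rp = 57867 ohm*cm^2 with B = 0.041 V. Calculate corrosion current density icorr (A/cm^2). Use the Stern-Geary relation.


Apply the Stern-Geary relation: icorr = B / Rp
icorr = 0.041 / 57867 = 7.085×10^-7 A/cm^2

7.085×10^-7 A/cm^2


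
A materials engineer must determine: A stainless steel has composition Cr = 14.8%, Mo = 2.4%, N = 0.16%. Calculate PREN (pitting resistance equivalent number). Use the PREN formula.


Apply the PREN formula: PREN = Cr + 3.3*Mo + 16*N
PREN = 14.8 + 3.3*2.4 + 16*0.16
PREN = 14.8 + 7.92 + 2.56 = 25.28

25.28


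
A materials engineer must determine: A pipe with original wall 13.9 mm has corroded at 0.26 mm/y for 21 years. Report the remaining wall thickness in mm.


Remaining wall = original − CR × time
t = 13.9 − 0.26*21 = 13.9 − 5.46 = 8.44 mm

8.44 mm


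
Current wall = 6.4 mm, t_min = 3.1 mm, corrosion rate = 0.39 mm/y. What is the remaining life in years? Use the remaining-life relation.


Apply the remaining-life relation: RL = (t_current − t_min) / CR
RL = (6.4 − 3.1) / 0.39 = 3.3 / 0.39 = 8.5 years

8.5 years


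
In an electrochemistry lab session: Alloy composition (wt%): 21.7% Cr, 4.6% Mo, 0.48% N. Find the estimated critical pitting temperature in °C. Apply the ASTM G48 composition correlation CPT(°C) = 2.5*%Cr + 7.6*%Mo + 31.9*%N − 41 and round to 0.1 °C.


Apply the ASTM G48 empirical CPT estimate: CPT(°C) = 2.5*%Cr + 7.6*%Mo + 31.9*%N − 41
2.5*21.7 = 54.25; 7.6*4.6 = 34.96; 31.9*0.48 = 15.312
CPT = 54.25 + 34.96 + 15.312 − 41 = 63.522 °C
Rounded to 0.1 °C: CPT ≈ 63.5 °C

63.5 °C


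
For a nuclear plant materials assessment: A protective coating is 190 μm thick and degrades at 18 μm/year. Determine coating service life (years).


Service life = thickness / degradation rate
Life = 190 / 18 = 10.6 years

10.6 years


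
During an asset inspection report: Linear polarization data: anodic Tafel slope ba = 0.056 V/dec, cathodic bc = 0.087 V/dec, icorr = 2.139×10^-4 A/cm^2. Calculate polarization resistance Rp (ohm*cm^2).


Apply the Stern-Geary equation: Rp = ba*bc / (2.303*icorr*(ba+bc))
ba*bc = 0.056*0.087 = 0.004872
ba+bc = 0.143; 2.303*icorr*(ba+bc) = 2.303*2.139×10^-4*0.143 = 7.0443473×10^-5
Rp = 0.004872 / 7.0443473×10^-5 = 69.16 ohm*cm^2

69.16 ohm*cm^2


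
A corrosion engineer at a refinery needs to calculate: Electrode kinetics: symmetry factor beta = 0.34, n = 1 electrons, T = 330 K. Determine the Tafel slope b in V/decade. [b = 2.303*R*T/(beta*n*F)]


Apply the Tafel slope relation: b = 2.303*R*T/(beta*n*F)
Numerator: 2.303 * 8.314 * 330 = 6318.56
Denominator: 0.34 * 1 * 96485 = 32804.9
b = 6318.56 / 32804.9 = 0.1926 V/decade

0.1926 V/decade


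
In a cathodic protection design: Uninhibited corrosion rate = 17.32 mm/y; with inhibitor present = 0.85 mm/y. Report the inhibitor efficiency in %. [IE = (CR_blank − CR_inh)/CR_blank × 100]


Apply the inhibitor-efficiency definition: IE = (CR_blank − CR_inh)/CR_blank × 100
IE = (17.32 − 0.85) / 17.32 × 100
IE = 16.47 / 17.32 × 100 = 95.1 %

95.1 %


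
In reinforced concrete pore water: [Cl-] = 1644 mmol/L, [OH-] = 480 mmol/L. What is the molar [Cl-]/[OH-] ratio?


Threshold parameter = [Cl-] / [OH-] (molar basis; both in mmol/L, so units cancel)
Ratio = 1644 / 480 = 3.43

3.43


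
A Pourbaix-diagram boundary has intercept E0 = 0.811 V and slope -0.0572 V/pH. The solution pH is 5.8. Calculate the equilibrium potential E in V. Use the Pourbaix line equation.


Apply the Pourbaix line equation: E = E0 + slope*pH
E = 0.811 + (-0.0572)*5.8 = 0.811 + (-0.33176) = 0.47924 V
Rounded to 4 decimal places: E = 0.4792 V

0.4792 V


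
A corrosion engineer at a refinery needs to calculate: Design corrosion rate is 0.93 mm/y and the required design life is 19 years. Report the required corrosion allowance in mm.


Corrosion allowance = CR × design life
CA = 0.93 * 19 = 17.67 mm

17.67 mm


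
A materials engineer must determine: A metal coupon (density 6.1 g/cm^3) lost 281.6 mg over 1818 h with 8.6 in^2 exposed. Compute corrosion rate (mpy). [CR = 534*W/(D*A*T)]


Apply the mpy weight-loss relation: CR = 534 * W / (D * A * T)
Numerator: 534 * 281.6 = 150374.4
Denominator: 6.1 * 8.6 * 1818 = 95372.28
CR = 150374.4 / 95372.28 = 1.5767 mpy

1.5767 mpy
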